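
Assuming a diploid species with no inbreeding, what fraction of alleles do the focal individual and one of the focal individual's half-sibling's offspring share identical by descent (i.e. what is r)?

0.125

Each parent–offspring link contributes a factor of 1/2, and independent paths through distinct common ancestors add.
Half-aunt/uncle↔niece/nephew: one path of length 3: r = (1/2)^3 = 1/8.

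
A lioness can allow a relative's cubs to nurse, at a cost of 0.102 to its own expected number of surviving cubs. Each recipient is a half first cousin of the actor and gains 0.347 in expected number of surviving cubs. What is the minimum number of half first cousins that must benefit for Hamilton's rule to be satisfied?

r to a half first cousin = 0.0625 (half first cousins share one grandparent — one path of length 4: r = (1/2)^4 = 1/16).
Hamilton's rule: n·r·B > C  ⇒  n > C/(r·B) = 0.102/(0.0625·0.347) = 4.703.
The smallest integer exceeding 4.703 is 5.

5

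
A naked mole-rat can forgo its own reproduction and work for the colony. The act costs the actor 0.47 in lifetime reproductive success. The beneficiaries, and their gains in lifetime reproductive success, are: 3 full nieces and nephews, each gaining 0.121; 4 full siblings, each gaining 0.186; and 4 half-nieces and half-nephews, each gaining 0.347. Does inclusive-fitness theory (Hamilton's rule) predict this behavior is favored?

Hamilton's rule: the trait is favored when the sum of r·B over every recipient exceeds the actor's cost C.
r to a full niece or nephew = 1/4 (full aunt/uncle↔niece/nephew: two paths of length 3 through the shared grandparent pair: r = 2·(1/2)^3 = 1/4).
r to a full sibling = 1/2 (full sibs share both parents — two paths of length 2: r = 2·(1/2)^2 = 1/2).
r to a half-niece or half-nephew = 0.125 (half-aunt/uncle↔niece/nephew: one path of length 3: r = (1/2)^3 = 1/8).
Summing one r·B term per recipient: 3·0.25·0.121 + 4·0.5·0.186 + 4·0.125·0.347 = 0.63625.
0.63625 > 0.47: the indirect benefit exceeds the cost.

Yes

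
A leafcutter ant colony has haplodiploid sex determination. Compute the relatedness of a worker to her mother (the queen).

One meiotic link between diploid queen and diploid daughter: r = 1/2.

0.5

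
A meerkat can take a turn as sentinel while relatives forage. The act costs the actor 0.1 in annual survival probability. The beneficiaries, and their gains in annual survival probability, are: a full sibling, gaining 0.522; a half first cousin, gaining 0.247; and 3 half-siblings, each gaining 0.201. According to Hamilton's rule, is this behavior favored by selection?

Hamilton's rule: the trait is favored when the sum of r·B over every recipient exceeds the actor's cost C.
r to a full sibling = 0.5 (full sibs share both parents — two paths of length 2: r = 2·(1/2)^2 = 1/2).
r to a half first cousin = 0.0625 (half first cousins share one grandparent — one path of length 4: r = (1/2)^4 = 1/16).
r to a half-sibling = 0.25 (half-sibs share one parent — one path of length 2: r = (1/2)^2 = 1/4).
Summing one r·B term per recipient: 1·0.5·0.522 + 1·0.0625·0.247 + 3·0.25·0.201 = 0.4271875.
0.4271875 > 0.1: the indirect benefit exceeds the cost.

Yes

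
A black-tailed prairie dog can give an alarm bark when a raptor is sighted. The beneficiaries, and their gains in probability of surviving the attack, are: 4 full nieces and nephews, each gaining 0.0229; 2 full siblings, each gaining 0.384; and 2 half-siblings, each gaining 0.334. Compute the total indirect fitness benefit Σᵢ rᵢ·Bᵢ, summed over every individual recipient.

r to a full niece or nephew = 1/4 (full aunt/uncle↔niece/nephew: two paths of length 3 through the shared grandparent pair: r = 2·(1/2)^3 = 1/4).
r to a full sibling = 1/2 (full sibs share both parents — two paths of length 2: r = 2·(1/2)^2 = 1/2).
r to a half-sibling = 1/4 (half-sibs share one parent — one path of length 2: r = (1/2)^2 = 1/4).
Summing one r·B term per recipient: 4·0.25·0.0229 + 2·0.5·0.384 + 2·0.25·0.334 = 0.5739.

0.5739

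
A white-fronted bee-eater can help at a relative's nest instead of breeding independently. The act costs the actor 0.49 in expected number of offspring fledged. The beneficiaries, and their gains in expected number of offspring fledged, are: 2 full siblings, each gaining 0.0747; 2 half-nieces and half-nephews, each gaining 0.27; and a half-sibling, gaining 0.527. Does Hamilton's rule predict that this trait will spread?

No

Hamilton's rule: the trait is favored when the sum of r·B over every recipient exceeds the actor's cost C.
r to a full sibling = 1/2 (full sibs share both parents — two paths of length 2: r = 2·(1/2)^2 = 1/2).
r to a half-niece or half-nephew = 0.125 (half-aunt/uncle↔niece/nephew: one path of length 3: r = (1/2)^3 = 1/8).
r to a half-sibling = 0.25 (half-sibs share one parent — one path of length 2: r = (1/2)^2 = 1/4).
Summing one r·B term per recipient: 2·0.5·0.0747 + 2·0.125·0.27 + 1·0.25·0.527 = 0.27395.
0.27395 < 0.49: the indirect benefit is less than the cost.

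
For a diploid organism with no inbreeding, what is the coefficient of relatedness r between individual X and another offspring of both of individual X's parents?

0.5

Each parent–offspring link contributes a factor of 1/2, and independent paths through distinct common ancestors add.
Full sibs share both parents — two paths of length 2: r = 2·(1/2)^2 = 1/2.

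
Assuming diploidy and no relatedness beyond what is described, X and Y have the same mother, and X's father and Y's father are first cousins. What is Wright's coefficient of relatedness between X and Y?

0.28125

With two independent routes of shared ancestry, r is the sum of the two contributions.
X and Y are related in two ways: half-sibs through their shared mother (r = 1/4) and second cousins through their fathers (r = 1/32).
r = 1/4 + 1/32 = 0.28125.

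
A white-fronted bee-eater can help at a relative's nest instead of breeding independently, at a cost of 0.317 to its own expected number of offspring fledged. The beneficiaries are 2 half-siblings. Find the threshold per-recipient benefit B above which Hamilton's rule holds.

0.634

r to a half-sibling = 0.25 (half-sibs share one parent — one path of length 2: r = (1/2)^2 = 1/4).
Hamilton's rule with n recipients of equal r: n·r·B > C, so B > C/(n·r) = 0.317/(2·0.25) = 0.634.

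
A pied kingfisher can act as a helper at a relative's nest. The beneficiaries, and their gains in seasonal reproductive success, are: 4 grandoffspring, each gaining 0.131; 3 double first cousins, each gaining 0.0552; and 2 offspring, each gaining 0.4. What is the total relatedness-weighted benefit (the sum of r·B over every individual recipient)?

r to a grandoffspring = 0.25 (two parent–offspring links: r = (1/2)^2 = 1/4).
r to a double first cousin = 0.25 (double first cousins share both grandparent pairs — four paths of length 4: r = 4·(1/2)^4 = 1/4).
r to an offspring = 0.5 (one parent–offspring link: r = (1/2)^1 = 1/2).
Summing one r·B term per recipient: 4·0.25·0.131 + 3·0.25·0.0552 + 2·0.5·0.4 = 0.5724.

0.5724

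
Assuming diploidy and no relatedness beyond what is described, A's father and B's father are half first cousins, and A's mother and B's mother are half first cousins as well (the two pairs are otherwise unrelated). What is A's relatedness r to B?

Wright's path rule: contributions from independent ancestry routes add.
A and B are related in two ways: half second cousins through their fathers (r = 1/64) and half second cousins through their mothers (r = 1/64).
r = 1/64 + 1/64 = 1/32 = 0.03125.

0.03125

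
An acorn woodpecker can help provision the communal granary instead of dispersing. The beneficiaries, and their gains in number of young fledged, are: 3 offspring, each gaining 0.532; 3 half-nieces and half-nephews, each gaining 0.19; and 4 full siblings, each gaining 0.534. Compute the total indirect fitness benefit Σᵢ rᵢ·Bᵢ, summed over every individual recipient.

1.93725

r to an offspring = 1/2 (one parent–offspring link: r = (1/2)^1 = 1/2).
r to a half-niece or half-nephew = 0.125 (half-aunt/uncle↔niece/nephew: one path of length 3: r = (1/2)^3 = 1/8).
r to a full sibling = 1/2 (full sibs share both parents — two paths of length 2: r = 2·(1/2)^2 = 1/2).
Summing one r·B term per recipient: 3·0.5·0.532 + 3·0.125·0.19 + 4·0.5·0.534 = 1.93725.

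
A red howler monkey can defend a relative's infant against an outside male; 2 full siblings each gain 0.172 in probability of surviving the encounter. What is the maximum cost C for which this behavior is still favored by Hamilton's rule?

r to a full sibling = 0.5 (full sibs share both parents — two paths of length 2: r = 2·(1/2)^2 = 1/2).
Hamilton's rule: n·r·B > C, so the trait is favored while C < n·r·B = 2·0.5·0.172 = 0.172.

0.172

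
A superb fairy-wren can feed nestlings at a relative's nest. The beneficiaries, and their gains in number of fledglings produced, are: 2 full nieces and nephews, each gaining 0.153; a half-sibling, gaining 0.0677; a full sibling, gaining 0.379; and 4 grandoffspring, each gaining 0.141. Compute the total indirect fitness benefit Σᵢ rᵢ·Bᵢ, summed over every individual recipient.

0.423925

r to a full niece or nephew = 1/4 (full aunt/uncle↔niece/nephew: two paths of length 3 through the shared grandparent pair: r = 2·(1/2)^3 = 1/4).
r to a half-sibling = 0.25 (half-sibs share one parent — one path of length 2: r = (1/2)^2 = 1/4).
r to a full sibling = 0.5 (full sibs share both parents — two paths of length 2: r = 2·(1/2)^2 = 1/2).
r to a grandoffspring = 1/4 (two parent–offspring links: r = (1/2)^2 = 1/4).
Summing one r·B term per recipient: 2·0.25·0.153 + 1·0.25·0.0677 + 1·0.5·0.379 + 4·0.25·0.141 = 0.423925.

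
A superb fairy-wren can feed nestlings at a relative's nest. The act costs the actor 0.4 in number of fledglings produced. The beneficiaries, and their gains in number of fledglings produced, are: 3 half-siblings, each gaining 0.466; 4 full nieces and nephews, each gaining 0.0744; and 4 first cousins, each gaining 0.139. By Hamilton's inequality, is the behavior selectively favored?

Hamilton's rule: the trait is favored when the sum of r·B over every recipient exceeds the actor's cost C.
r to a half-sibling = 0.25 (half-sibs share one parent — one path of length 2: r = (1/2)^2 = 1/4).
r to a full niece or nephew = 0.25 (full aunt/uncle↔niece/nephew: two paths of length 3 through the shared grandparent pair: r = 2·(1/2)^3 = 1/4).
r to a first cousin = 0.125 (first cousins share one grandparent pair — two paths of length 4: r = 2·(1/2)^4 = 1/8).
Summing one r·B term per recipient: 3·0.25·0.466 + 4·0.25·0.0744 + 4·0.125·0.139 = 0.4934.
0.4934 > 0.4: the indirect benefit exceeds the cost.

Yes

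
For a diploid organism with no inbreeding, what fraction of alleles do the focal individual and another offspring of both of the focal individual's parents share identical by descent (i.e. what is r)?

0.5

Each parent–offspring link contributes a factor of 1/2, and independent paths through distinct common ancestors add.
Full sibs share both parents — two paths of length 2: r = 2·(1/2)^2 = 1/2.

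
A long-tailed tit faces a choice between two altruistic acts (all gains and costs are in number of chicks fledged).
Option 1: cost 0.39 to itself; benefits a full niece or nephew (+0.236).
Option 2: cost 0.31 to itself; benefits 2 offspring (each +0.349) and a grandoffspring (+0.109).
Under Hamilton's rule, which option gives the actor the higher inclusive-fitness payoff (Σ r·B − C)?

Option 1: r to a full niece or nephew = 0.25.
Option 1: Σ r·B − C = (1·0.25·0.236) − 0.39 = -0.331.
Option 2: r to an offspring = 0.5.
Option 2: r to a grandoffspring = 0.25.
Option 2: Σ r·B − C = (2·0.5·0.349 + 1·0.25·0.109) − 0.31 = 0.06625.
Option 2 has the higher net inclusive-fitness payoff.

Option 2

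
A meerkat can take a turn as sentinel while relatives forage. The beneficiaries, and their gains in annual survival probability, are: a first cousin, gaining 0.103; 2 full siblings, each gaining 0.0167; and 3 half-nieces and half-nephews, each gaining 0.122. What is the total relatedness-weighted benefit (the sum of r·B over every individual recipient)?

0.075325

r to a first cousin = 1/8 (first cousins share one grandparent pair — two paths of length 4: r = 2·(1/2)^4 = 1/8).
r to a full sibling = 0.5 (full sibs share both parents — two paths of length 2: r = 2·(1/2)^2 = 1/2).
r to a half-niece or half-nephew = 0.125 (half-aunt/uncle↔niece/nephew: one path of length 3: r = (1/2)^3 = 1/8).
Summing one r·B term per recipient: 1·0.125·0.103 + 2·0.5·0.0167 + 3·0.125·0.122 = 0.075325.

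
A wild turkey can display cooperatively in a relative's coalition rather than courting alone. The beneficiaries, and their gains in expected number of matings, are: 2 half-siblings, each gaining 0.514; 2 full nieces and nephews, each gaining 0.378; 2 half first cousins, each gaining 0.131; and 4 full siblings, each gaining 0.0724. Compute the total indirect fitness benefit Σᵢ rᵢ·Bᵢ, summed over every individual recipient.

0.607175

r to a half-sibling = 0.25 (half-sibs share one parent — one path of length 2: r = (1/2)^2 = 1/4).
r to a full niece or nephew = 0.25 (full aunt/uncle↔niece/nephew: two paths of length 3 through the shared grandparent pair: r = 2·(1/2)^3 = 1/4).
r to a half first cousin = 0.0625 (half first cousins share one grandparent — one path of length 4: r = (1/2)^4 = 1/16).
r to a full sibling = 0.5 (full sibs share both parents — two paths of length 2: r = 2·(1/2)^2 = 1/2).
Summing one r·B term per recipient: 2·0.25·0.514 + 2·0.25·0.378 + 2·0.0625·0.131 + 4·0.5·0.0724 = 0.607175.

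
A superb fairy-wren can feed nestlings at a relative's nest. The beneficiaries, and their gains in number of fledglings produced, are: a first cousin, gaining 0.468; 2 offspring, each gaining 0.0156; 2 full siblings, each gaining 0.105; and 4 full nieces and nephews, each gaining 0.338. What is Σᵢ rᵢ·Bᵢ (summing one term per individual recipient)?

r to a first cousin = 1/8 (first cousins share one grandparent pair — two paths of length 4: r = 2·(1/2)^4 = 1/8).
r to an offspring = 0.5 (one parent–offspring link: r = (1/2)^1 = 1/2).
r to a full sibling = 1/2 (full sibs share both parents — two paths of length 2: r = 2·(1/2)^2 = 1/2).
r to a full niece or nephew = 0.25 (full aunt/uncle↔niece/nephew: two paths of length 3 through the shared grandparent pair: r = 2·(1/2)^3 = 1/4).
Summing one r·B term per recipient: 1·0.125·0.468 + 2·0.5·0.0156 + 2·0.5·0.105 + 4·0.25·0.338 = 0.5171.

0.5171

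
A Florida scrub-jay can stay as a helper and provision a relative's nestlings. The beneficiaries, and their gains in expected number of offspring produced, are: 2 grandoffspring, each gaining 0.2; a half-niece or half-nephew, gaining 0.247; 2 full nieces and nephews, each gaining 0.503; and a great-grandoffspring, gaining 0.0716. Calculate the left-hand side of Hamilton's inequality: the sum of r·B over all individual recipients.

0.391325

r to a grandoffspring = 1/4 (two parent–offspring links: r = (1/2)^2 = 1/4).
r to a half-niece or half-nephew = 0.125 (half-aunt/uncle↔niece/nephew: one path of length 3: r = (1/2)^3 = 1/8).
r to a full niece or nephew = 1/4 (full aunt/uncle↔niece/nephew: two paths of length 3 through the shared grandparent pair: r = 2·(1/2)^3 = 1/4).
r to a great-grandoffspring = 0.125 (three parent–offspring links: r = (1/2)^3 = 1/8).
Summing one r·B term per recipient: 2·0.25·0.2 + 1·0.125·0.247 + 2·0.25·0.503 + 1·0.125·0.0716 = 0.391325.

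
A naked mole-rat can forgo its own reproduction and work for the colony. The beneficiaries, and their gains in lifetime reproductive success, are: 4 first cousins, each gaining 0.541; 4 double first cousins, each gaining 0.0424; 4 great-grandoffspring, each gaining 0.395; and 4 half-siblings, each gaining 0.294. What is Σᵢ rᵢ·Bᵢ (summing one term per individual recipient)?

0.8044

r to a first cousin = 1/8 (first cousins share one grandparent pair — two paths of length 4: r = 2·(1/2)^4 = 1/8).
r to a double first cousin = 0.25 (double first cousins share both grandparent pairs — four paths of length 4: r = 4·(1/2)^4 = 1/4).
r to a great-grandoffspring = 1/8 (three parent–offspring links: r = (1/2)^3 = 1/8).
r to a half-sibling = 0.25 (half-sibs share one parent — one path of length 2: r = (1/2)^2 = 1/4).
Summing one r·B term per recipient: 4·0.125·0.541 + 4·0.25·0.0424 + 4·0.125·0.395 + 4·0.25·0.294 = 0.8044.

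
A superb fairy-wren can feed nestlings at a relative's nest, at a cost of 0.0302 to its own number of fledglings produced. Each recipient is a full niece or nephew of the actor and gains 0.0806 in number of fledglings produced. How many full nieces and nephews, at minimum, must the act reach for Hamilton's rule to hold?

2

r to a full niece or nephew = 1/4 (full aunt/uncle↔niece/nephew: two paths of length 3 through the shared grandparent pair: r = 2·(1/2)^3 = 1/4).
Hamilton's rule: n·r·B > C  ⇒  n > C/(r·B) = 0.0302/(0.25·0.0806) = 1.499.
The smallest integer exceeding 1.499 is 2.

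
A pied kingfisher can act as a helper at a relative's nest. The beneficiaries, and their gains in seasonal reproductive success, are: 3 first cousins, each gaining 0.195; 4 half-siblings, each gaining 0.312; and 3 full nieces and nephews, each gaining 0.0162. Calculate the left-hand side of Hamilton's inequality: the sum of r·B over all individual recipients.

r to a first cousin = 1/8 (first cousins share one grandparent pair — two paths of length 4: r = 2·(1/2)^4 = 1/8).
r to a half-sibling = 0.25 (half-sibs share one parent — one path of length 2: r = (1/2)^2 = 1/4).
r to a full niece or nephew = 0.25 (full aunt/uncle↔niece/nephew: two paths of length 3 through the shared grandparent pair: r = 2·(1/2)^3 = 1/4).
Summing one r·B term per recipient: 3·0.125·0.195 + 4·0.25·0.312 + 3·0.25·0.0162 = 0.397275.

0.397275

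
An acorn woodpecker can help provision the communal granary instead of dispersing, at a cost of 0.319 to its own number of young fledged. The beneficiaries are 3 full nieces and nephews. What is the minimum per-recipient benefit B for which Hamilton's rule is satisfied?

r to a full niece or nephew = 0.25 (full aunt/uncle↔niece/nephew: two paths of length 3 through the shared grandparent pair: r = 2·(1/2)^3 = 1/4).
Hamilton's rule with n recipients of equal r: n·r·B > C, so B > C/(n·r) = 0.319/(3·0.25) = 0.4253.

0.4253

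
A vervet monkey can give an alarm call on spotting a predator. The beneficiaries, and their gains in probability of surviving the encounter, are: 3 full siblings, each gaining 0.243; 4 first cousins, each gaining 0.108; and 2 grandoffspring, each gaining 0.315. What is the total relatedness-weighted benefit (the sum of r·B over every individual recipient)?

0.576

r to a full sibling = 0.5 (full sibs share both parents — two paths of length 2: r = 2·(1/2)^2 = 1/2).
r to a first cousin = 1/8 (first cousins share one grandparent pair — two paths of length 4: r = 2·(1/2)^4 = 1/8).
r to a grandoffspring = 0.25 (two parent–offspring links: r = (1/2)^2 = 1/4).
Summing one r·B term per recipient: 3·0.5·0.243 + 4·0.125·0.108 + 2·0.25·0.315 = 0.576.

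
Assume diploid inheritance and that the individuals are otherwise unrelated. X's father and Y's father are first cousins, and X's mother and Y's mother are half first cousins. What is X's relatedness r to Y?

0.046875

Relatedness sums over independent paths through distinct common ancestors.
X and Y are related in two ways: second cousins through their fathers (r = 1/32) and half second cousins through their mothers (r = 1/64).
r = 1/32 + 1/64 = 0.046875.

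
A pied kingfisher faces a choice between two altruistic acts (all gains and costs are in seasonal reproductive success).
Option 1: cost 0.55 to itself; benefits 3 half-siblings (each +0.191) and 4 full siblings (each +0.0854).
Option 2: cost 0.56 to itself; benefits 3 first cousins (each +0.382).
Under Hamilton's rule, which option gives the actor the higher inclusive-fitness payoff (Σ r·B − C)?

Option 1: r to a half-sibling = 0.25.
Option 1: r to a full sibling = 0.5.
Option 1: Σ r·B − C = (3·0.25·0.191 + 4·0.5·0.0854) − 0.55 = -0.23595.
Option 2: r to a first cousin = 0.125.
Option 2: Σ r·B − C = (3·0.125·0.382) − 0.56 = -0.41675.
Option 1 has the higher net inclusive-fitness payoff.

Option 1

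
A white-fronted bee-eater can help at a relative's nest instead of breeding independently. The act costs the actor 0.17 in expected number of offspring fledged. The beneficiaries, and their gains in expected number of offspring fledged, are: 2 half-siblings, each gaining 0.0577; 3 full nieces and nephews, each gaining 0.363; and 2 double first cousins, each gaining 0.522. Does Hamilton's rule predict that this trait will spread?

Yes

Hamilton's rule: the trait is favored when the sum of r·B over every recipient exceeds the actor's cost C.
r to a half-sibling = 0.25 (half-sibs share one parent — one path of length 2: r = (1/2)^2 = 1/4).
r to a full niece or nephew = 0.25 (full aunt/uncle↔niece/nephew: two paths of length 3 through the shared grandparent pair: r = 2·(1/2)^3 = 1/4).
r to a double first cousin = 0.25 (double first cousins share both grandparent pairs — four paths of length 4: r = 4·(1/2)^4 = 1/4).
Summing one r·B term per recipient: 2·0.25·0.0577 + 3·0.25·0.363 + 2·0.25·0.522 = 0.5621.
0.5621 > 0.17: the indirect benefit exceeds the cost.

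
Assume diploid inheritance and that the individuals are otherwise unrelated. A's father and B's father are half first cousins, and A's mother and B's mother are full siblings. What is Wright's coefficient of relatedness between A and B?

Independent pedigree routes through distinct common ancestors add.
A and B are related in two ways: half second cousins through their fathers (r = 1/64) and first cousins through their mothers (r = 1/8).
r = 1/64 + 1/8 = 9/64 = 0.140625.

0.140625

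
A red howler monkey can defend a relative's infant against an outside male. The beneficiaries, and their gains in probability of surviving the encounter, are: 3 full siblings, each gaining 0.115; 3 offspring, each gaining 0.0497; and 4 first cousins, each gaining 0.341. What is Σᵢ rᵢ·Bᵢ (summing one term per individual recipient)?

r to a full sibling = 0.5 (full sibs share both parents — two paths of length 2: r = 2·(1/2)^2 = 1/2).
r to an offspring = 0.5 (one parent–offspring link: r = (1/2)^1 = 1/2).
r to a first cousin = 1/8 (first cousins share one grandparent pair — two paths of length 4: r = 2·(1/2)^4 = 1/8).
Summing one r·B term per recipient: 3·0.5·0.115 + 3·0.5·0.0497 + 4·0.125·0.341 = 0.41755.

0.41755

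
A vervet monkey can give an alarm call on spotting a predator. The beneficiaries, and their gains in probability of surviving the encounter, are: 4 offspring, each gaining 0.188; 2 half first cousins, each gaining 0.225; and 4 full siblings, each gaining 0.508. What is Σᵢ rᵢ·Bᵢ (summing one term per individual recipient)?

1.420125

r to an offspring = 0.5 (one parent–offspring link: r = (1/2)^1 = 1/2).
r to a half first cousin = 1/16 (half first cousins share one grandparent — one path of length 4: r = (1/2)^4 = 1/16).
r to a full sibling = 0.5 (full sibs share both parents — two paths of length 2: r = 2·(1/2)^2 = 1/2).
Summing one r·B term per recipient: 4·0.5·0.188 + 2·0.0625·0.225 + 4·0.5·0.508 = 1.420125.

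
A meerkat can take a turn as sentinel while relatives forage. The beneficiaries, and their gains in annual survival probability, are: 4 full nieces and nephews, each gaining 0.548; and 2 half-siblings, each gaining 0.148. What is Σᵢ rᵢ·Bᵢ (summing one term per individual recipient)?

r to a full niece or nephew = 0.25 (full aunt/uncle↔niece/nephew: two paths of length 3 through the shared grandparent pair: r = 2·(1/2)^3 = 1/4).
r to a half-sibling = 1/4 (half-sibs share one parent — one path of length 2: r = (1/2)^2 = 1/4).
Summing one r·B term per recipient: 4·0.25·0.548 + 2·0.25·0.148 = 0.622.

0.622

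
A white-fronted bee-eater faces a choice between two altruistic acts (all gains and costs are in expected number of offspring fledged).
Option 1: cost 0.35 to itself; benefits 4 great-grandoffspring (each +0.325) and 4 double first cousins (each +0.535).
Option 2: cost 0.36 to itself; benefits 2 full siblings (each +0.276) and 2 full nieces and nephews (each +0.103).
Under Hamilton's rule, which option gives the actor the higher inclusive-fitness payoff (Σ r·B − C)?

Option 1: r to a great-grandoffspring = 0.125.
Option 1: r to a double first cousin = 0.25.
Option 1: Σ r·B − C = (4·0.125·0.325 + 4·0.25·0.535) − 0.35 = 0.3475.
Option 2: r to a full sibling = 0.5.
Option 2: r to a full niece or nephew = 0.25.
Option 2: Σ r·B − C = (2·0.5·0.276 + 2·0.25·0.103) − 0.36 = -0.0325.
Option 1 has the higher net inclusive-fitness payoff.

Option 1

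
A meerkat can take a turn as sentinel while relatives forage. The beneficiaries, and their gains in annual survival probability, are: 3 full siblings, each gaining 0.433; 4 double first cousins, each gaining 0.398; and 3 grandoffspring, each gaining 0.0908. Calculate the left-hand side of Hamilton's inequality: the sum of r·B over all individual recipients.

1.1156

r to a full sibling = 0.5 (full sibs share both parents — two paths of length 2: r = 2·(1/2)^2 = 1/2).
r to a double first cousin = 1/4 (double first cousins share both grandparent pairs — four paths of length 4: r = 4·(1/2)^4 = 1/4).
r to a grandoffspring = 1/4 (two parent–offspring links: r = (1/2)^2 = 1/4).
Summing one r·B term per recipient: 3·0.5·0.433 + 4·0.25·0.398 + 3·0.25·0.0908 = 1.1156.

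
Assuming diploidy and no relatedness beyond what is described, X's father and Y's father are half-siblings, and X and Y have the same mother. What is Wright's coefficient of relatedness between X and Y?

0.3125

Wright's path rule: contributions from independent ancestry routes add.
X and Y are related in two ways: half first cousins through their fathers (r = 1/16) and half-sibs through their shared mother (r = 1/4).
r = 1/16 + 1/4 = 0.3125.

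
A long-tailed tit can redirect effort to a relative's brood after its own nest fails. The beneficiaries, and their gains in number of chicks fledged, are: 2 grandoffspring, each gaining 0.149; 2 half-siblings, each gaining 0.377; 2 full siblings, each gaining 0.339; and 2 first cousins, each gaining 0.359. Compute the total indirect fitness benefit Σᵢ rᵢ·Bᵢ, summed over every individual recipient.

0.69175

r to a grandoffspring = 0.25 (two parent–offspring links: r = (1/2)^2 = 1/4).
r to a half-sibling = 1/4 (half-sibs share one parent — one path of length 2: r = (1/2)^2 = 1/4).
r to a full sibling = 0.5 (full sibs share both parents — two paths of length 2: r = 2·(1/2)^2 = 1/2).
r to a first cousin = 1/8 (first cousins share one grandparent pair — two paths of length 4: r = 2·(1/2)^4 = 1/8).
Summing one r·B term per recipient: 2·0.25·0.149 + 2·0.25·0.377 + 2·0.5·0.339 + 2·0.125·0.359 = 0.69175.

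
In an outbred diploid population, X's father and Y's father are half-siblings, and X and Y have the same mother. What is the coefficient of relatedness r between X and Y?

Relatedness sums over independent paths through distinct common ancestors.
X and Y are related in two ways: half first cousins through their fathers (r = 1/16) and half-sibs through their shared mother (r = 1/4).
r = 1/16 + 1/4 = 5/16 = 0.3125.

0.3125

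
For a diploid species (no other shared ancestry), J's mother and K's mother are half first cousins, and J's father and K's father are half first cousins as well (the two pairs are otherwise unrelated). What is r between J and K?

With two independent routes of shared ancestry, r is the sum of the two contributions.
J and K are related in two ways: half second cousins through their mothers (r = 1/64) and half second cousins through their fathers (r = 1/64).
r = 1/64 + 1/64 = 1/32 = 0.03125.

0.03125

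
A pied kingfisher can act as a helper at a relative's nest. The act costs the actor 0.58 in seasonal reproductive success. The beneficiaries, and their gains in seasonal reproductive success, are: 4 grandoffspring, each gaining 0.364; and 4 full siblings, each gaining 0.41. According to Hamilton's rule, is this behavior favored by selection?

Hamilton's rule: the trait is favored when the sum of r·B over every recipient exceeds the actor's cost C.
r to a grandoffspring = 1/4 (two parent–offspring links: r = (1/2)^2 = 1/4).
r to a full sibling = 1/2 (full sibs share both parents — two paths of length 2: r = 2·(1/2)^2 = 1/2).
Summing one r·B term per recipient: 4·0.25·0.364 + 4·0.5·0.41 = 1.184.
1.184 > 0.58: the indirect benefit exceeds the cost.

Yes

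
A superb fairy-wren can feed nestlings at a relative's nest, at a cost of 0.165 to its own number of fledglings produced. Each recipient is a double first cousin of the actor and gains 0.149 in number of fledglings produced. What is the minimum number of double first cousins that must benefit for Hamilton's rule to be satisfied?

5

r to a double first cousin = 0.25 (double first cousins share both grandparent pairs — four paths of length 4: r = 4·(1/2)^4 = 1/4).
Hamilton's rule: n·r·B > C  ⇒  n > C/(r·B) = 0.165/(0.25·0.149) = 4.43.
The smallest integer exceeding 4.43 is 5.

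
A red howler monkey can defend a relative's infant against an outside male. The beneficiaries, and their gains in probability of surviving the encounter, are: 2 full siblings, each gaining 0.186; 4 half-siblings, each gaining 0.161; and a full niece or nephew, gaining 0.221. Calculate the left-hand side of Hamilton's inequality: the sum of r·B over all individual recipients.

0.40225

r to a full sibling = 1/2 (full sibs share both parents — two paths of length 2: r = 2·(1/2)^2 = 1/2).
r to a half-sibling = 0.25 (half-sibs share one parent — one path of length 2: r = (1/2)^2 = 1/4).
r to a full niece or nephew = 1/4 (full aunt/uncle↔niece/nephew: two paths of length 3 through the shared grandparent pair: r = 2·(1/2)^3 = 1/4).
Summing one r·B term per recipient: 2·0.5·0.186 + 4·0.25·0.161 + 1·0.25·0.221 = 0.40225.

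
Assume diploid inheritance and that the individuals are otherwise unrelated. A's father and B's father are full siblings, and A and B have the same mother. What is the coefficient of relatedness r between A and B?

0.375

Wright's path rule: contributions from independent ancestry routes add.
A and B are related in two ways: first cousins through their fathers (r = 1/8) and half-sibs through their shared mother (r = 1/4).
r = 1/8 + 1/4 = 3/8 = 0.375.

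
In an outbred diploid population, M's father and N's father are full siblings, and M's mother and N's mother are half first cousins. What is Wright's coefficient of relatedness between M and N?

0.140625

Independent pedigree routes through distinct common ancestors add.
M and N are related in two ways: first cousins through their fathers (r = 1/8) and half second cousins through their mothers (r = 1/64).
r = 1/8 + 1/64 = 0.140625.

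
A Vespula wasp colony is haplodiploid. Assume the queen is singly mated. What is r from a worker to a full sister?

0.75

Haplodiploid full sisters inherit their father's entire haploid genome identically (contributing 1/2) and on average half of their mother's contribution (1/2 · 1/2 = 1/4); r = 1/2 + 1/4 = 3/4.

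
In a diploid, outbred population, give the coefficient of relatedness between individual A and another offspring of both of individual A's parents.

Each parent–offspring link contributes a factor of 1/2, and independent paths through distinct common ancestors add.
Full sibs share both parents — two paths of length 2: r = 2·(1/2)^2 = 1/2.

0.5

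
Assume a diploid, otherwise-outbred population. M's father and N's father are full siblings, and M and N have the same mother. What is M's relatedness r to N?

0.375

Independent pedigree routes through distinct common ancestors add.
M and N are related in two ways: first cousins through their fathers (r = 1/8) and half-sibs through their shared mother (r = 1/4).
r = 1/8 + 1/4 = 3/8 = 0.375.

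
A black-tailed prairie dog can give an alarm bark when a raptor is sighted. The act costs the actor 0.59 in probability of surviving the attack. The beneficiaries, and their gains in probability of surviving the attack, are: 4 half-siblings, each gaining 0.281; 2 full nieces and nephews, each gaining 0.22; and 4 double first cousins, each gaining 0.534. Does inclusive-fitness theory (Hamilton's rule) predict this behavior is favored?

Hamilton's rule: the trait is favored when the sum of r·B over every recipient exceeds the actor's cost C.
r to a half-sibling = 0.25 (half-sibs share one parent — one path of length 2: r = (1/2)^2 = 1/4).
r to a full niece or nephew = 1/4 (full aunt/uncle↔niece/nephew: two paths of length 3 through the shared grandparent pair: r = 2·(1/2)^3 = 1/4).
r to a double first cousin = 0.25 (double first cousins share both grandparent pairs — four paths of length 4: r = 4·(1/2)^4 = 1/4).
Summing one r·B term per recipient: 4·0.25·0.281 + 2·0.25·0.22 + 4·0.25·0.534 = 0.925.
0.925 > 0.59: the indirect benefit exceeds the cost.

Yes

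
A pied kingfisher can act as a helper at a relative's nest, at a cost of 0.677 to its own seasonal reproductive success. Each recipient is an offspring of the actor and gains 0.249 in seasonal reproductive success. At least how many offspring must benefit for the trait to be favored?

r to an offspring = 1/2 (one parent–offspring link: r = (1/2)^1 = 1/2).
Hamilton's rule: n·r·B > C  ⇒  n > C/(r·B) = 0.677/(0.5·0.249) = 5.438.
The smallest integer exceeding 5.438 is 6.

6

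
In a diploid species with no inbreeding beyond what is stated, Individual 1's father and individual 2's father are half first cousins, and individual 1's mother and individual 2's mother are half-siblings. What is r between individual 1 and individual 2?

0.078125

With two independent routes of shared ancestry, r is the sum of the two contributions.
Individual 1 and individual 2 are related in two ways: half second cousins through their fathers (r = 1/64) and half first cousins through their mothers (r = 1/16).
r = 1/64 + 1/16 = 0.078125.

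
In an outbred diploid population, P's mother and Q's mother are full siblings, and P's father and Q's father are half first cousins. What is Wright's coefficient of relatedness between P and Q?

Independent pedigree routes through distinct common ancestors add.
P and Q are related in two ways: first cousins through their mothers (r = 1/8) and half second cousins through their fathers (r = 1/64).
r = 1/8 + 1/64 = 9/64 = 0.140625.

0.140625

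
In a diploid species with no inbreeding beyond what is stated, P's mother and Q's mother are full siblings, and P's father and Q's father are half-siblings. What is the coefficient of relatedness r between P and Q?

Independent pedigree routes through distinct common ancestors add.
P and Q are related in two ways: first cousins through their mothers (r = 1/8) and half first cousins through their fathers (r = 1/16).
r = 1/8 + 1/16 = 3/16 = 0.1875.

0.1875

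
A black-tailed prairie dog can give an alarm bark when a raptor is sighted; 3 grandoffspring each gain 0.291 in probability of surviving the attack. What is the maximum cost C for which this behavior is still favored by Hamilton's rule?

r to a grandoffspring = 0.25 (two parent–offspring links: r = (1/2)^2 = 1/4).
Hamilton's rule: n·r·B > C, so the trait is favored while C < n·r·B = 3·0.25·0.291 = 0.21825.

0.21825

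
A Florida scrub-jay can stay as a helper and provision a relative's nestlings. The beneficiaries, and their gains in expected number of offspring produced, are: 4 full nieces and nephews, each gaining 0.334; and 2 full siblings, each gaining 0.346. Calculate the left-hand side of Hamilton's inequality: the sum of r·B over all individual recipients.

0.68

r to a full niece or nephew = 1/4 (full aunt/uncle↔niece/nephew: two paths of length 3 through the shared grandparent pair: r = 2·(1/2)^3 = 1/4).
r to a full sibling = 0.5 (full sibs share both parents — two paths of length 2: r = 2·(1/2)^2 = 1/2).
Summing one r·B term per recipient: 4·0.25·0.334 + 2·0.5·0.346 = 0.68.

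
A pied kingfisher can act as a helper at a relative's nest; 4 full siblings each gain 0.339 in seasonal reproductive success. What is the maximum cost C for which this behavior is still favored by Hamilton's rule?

0.678

r to a full sibling = 1/2 (full sibs share both parents — two paths of length 2: r = 2·(1/2)^2 = 1/2).
Hamilton's rule: n·r·B > C, so the trait is favored while C < n·r·B = 4·0.5·0.339 = 0.678.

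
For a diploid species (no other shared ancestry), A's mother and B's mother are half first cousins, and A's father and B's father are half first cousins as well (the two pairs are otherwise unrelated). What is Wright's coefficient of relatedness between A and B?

With two independent routes of shared ancestry, r is the sum of the two contributions.
A and B are related in two ways: half second cousins through their mothers (r = 1/64) and half second cousins through their fathers (r = 1/64).
r = 1/64 + 1/64 = 0.03125.

0.03125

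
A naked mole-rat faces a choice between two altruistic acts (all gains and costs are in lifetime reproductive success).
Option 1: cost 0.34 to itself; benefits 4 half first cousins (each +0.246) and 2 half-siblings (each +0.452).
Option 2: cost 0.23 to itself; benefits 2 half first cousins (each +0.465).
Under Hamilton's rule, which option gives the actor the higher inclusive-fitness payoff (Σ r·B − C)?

Option 1: r to a half first cousin = 0.0625.
Option 1: r to a half-sibling = 0.25.
Option 1: Σ r·B − C = (4·0.0625·0.246 + 2·0.25·0.452) − 0.34 = -0.0525.
Option 2: r to a half first cousin = 0.0625.
Option 2: Σ r·B − C = (2·0.0625·0.465) − 0.23 = -0.171875.
Option 1 has the higher net inclusive-fitness payoff.

Option 1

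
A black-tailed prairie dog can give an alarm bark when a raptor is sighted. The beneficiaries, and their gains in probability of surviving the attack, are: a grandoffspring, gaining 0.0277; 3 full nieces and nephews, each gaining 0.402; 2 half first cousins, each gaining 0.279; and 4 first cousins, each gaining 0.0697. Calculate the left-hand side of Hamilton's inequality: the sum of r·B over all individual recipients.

0.37815

r to a grandoffspring = 0.25 (two parent–offspring links: r = (1/2)^2 = 1/4).
r to a full niece or nephew = 0.25 (full aunt/uncle↔niece/nephew: two paths of length 3 through the shared grandparent pair: r = 2·(1/2)^3 = 1/4).
r to a half first cousin = 0.0625 (half first cousins share one grandparent — one path of length 4: r = (1/2)^4 = 1/16).
r to a first cousin = 1/8 (first cousins share one grandparent pair — two paths of length 4: r = 2·(1/2)^4 = 1/8).
Summing one r·B term per recipient: 1·0.25·0.0277 + 3·0.25·0.402 + 2·0.0625·0.279 + 4·0.125·0.0697 = 0.37815.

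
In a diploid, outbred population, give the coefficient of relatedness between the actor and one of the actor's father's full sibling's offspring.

0.125

Each parent–offspring link contributes a factor of 1/2, and independent paths through distinct common ancestors add.
First cousins share one grandparent pair — two paths of length 4: r = 2·(1/2)^4 = 1/8.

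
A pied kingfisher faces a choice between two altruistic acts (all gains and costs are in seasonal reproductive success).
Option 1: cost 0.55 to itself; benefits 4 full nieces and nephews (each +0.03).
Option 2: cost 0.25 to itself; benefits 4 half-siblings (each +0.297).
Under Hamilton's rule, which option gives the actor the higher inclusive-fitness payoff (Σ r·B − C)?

Option 1: r to a full niece or nephew = 0.25.
Option 1: Σ r·B − C = (4·0.25·0.03) − 0.55 = -0.52.
Option 2: r to a half-sibling = 0.25.
Option 2: Σ r·B − C = (4·0.25·0.297) − 0.25 = 0.047.
Option 2 has the higher net inclusive-fitness payoff.

Option 2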